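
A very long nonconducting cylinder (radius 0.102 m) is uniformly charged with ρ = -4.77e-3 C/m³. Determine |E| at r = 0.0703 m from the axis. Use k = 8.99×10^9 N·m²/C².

|E| = 1.89e7 N/C

Coaxial Gaussian cylinder, radius r = 0.0703 m, length L (r < R).
Charge inside radius r per length L is ρ·πr²·L, so λ_enc = ρπr² = -7.406×10^-5 C/m.
Gauss's law: E·2πrL = λ_enc L/ε₀.
E = 2k|λ_enc|/r = 2(8.99×10^9)(7.406×10^-5)/(0.0703) = 1.89×10^7 N/C.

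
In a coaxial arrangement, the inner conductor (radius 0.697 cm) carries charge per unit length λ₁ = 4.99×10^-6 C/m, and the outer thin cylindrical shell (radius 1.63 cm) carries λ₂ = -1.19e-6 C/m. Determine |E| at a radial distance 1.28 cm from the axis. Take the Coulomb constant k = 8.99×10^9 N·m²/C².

By cylindrical symmetry E is radial; use a coaxial Gaussian cylinder of radius 1.28 cm and length L (between the conductors, 0.697 cm < r < 1.63 cm).
Only the inner wire is enclosed; the outer shell contributes nothing inside itself. λ_enc = λ₁ = 4.99×10^-6 C/m.
Applying ∮E·dA = Q_enc/ε₀ with the end caps contributing no flux:
E = 2k|λ_enc|/r = 2(8.99×10^9)(4.99×10^-6)/(0.0128) = 7.01×10^6 N/C.

E = 7.01e6 V/m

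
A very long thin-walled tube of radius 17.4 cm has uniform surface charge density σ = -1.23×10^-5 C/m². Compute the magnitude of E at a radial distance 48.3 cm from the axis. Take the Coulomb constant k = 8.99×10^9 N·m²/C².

Take a coaxial cylindrical Gaussian surface of radius r = 48.3 cm and length L (r > 17.4 cm).
The whole shell is enclosed: λ_enc = σ·2πR = (-1.23×10^-5)·2π·(0.174) = -1.345×10^-5 C/m.
Gauss's law: E·2πrL = λ_enc L/ε₀.
E = 2k|λ_enc|/r = 2(8.99×10^9)(1.345×10^-5)/(0.483) = 5.01×10^5 N/C.

E ≈ 5.01×10^5 V/m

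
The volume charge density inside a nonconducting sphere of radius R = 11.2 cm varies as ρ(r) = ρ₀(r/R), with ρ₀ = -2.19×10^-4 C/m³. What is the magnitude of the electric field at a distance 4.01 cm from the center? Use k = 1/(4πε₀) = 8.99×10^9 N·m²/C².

By spherical symmetry E is radial; choose a Gaussian sphere of radius r = 4.01 cm (r < R).
Q_enc = ∫₀^r ρ(r')·4πr'² dr' = (4πρ₀/R) ∫₀^r r'^3 dr' = 4πρ₀ r^4/(4·R) = -1.588×10^-8 C.
Since E is radial and uniform over the Gaussian sphere, Φ = E·4πr² = Q_enc/ε₀.
E = k|Q_enc|/r² = (8.99×10^9)(1.588e-8)/(0.0401)² = 8.88×10^4 N/C.

8.88×10^4 V/m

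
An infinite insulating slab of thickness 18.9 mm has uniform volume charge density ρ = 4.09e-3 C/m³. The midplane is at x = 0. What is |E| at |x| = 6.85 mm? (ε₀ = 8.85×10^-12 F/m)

3.17e6 N/C

By symmetry E is perpendicular to the slab. A Gaussian pillbox from −6.85 mm to +6.85 mm (face area A) lies entirely within the slab.
Q_enc = ρ·(2x)·A and flux = 2EA, so 2EA = 2ρxA/ε₀ ⇒ E = |ρ|x/ε₀.
E = (4.09e-3)(0.00685)/(8.85×10^-12) = 3.17×10^6 N/C.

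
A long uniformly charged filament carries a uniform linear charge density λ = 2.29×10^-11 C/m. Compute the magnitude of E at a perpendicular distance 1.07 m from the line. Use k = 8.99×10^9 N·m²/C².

E = 0.385 N/C

By cylindrical symmetry E is radial; use a coaxial Gaussian cylinder of radius 1.07 m and length L.
Q_enc = λL, so λ_enc = 2.29×10^-11 C/m.
Since E is radial and uniform over the curved surface, Φ = E·2πrL = Q_enc/ε₀ = λ_enc L/ε₀.
E = 2k|λ_enc|/r = 2(8.99×10^9)(2.29×10^-11)/(1.07) = 0.385 N/C.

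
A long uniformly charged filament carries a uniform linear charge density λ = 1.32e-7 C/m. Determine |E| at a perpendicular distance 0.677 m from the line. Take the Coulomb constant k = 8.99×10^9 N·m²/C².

|E| ≈ 3.51×10^3 V/m

Coaxial Gaussian cylinder, radius r = 0.677 m, length L.
Q_enc = λL, so λ_enc = 1.32×10^-7 C/m.
Since E is radial and uniform over the curved surface, Φ = E·2πrL = Q_enc/ε₀ = λ_enc L/ε₀.
E = 2k|λ_enc|/r = 2(8.99×10^9)(1.32e-7)/(0.677) = 3.51e3 N/C.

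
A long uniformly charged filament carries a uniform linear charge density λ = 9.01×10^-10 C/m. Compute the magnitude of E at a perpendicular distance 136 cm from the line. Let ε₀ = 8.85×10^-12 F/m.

|E| ≈ 11.9 V/m

Coaxial Gaussian cylinder, radius r = 136 cm, length L.
Q_enc = λL, so λ_enc = 9.01×10^-10 C/m.
By Gauss's law (flux through the curved wall only), E·2πrL = λ_enc L/ε₀.
E = |λ_enc|/(2πε₀r) = (9.01e-10)/(2π·8.85×10^-12·1.36) = 11.9 N/C.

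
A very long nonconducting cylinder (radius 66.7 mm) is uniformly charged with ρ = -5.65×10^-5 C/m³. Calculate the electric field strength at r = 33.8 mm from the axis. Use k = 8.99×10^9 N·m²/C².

|E| ≈ 1.08×10^5 V/m

Choose a coaxial cylinder of radius r = 33.8 mm (arbitrary length L) as the Gaussian surface (r < R).
Enclosed charge per unit length: λ_enc = ρ·πr² = (-5.65e-5)π(0.0338)² = -2.028e-7 C/m.
Since E is radial and uniform over the curved surface, Φ = E·2πrL = Q_enc/ε₀ = λ_enc L/ε₀.
E = 2k|λ_enc|/r = 2(8.99×10^9)(2.028×10^-7)/(0.0338) = 1.08×10^5 N/C.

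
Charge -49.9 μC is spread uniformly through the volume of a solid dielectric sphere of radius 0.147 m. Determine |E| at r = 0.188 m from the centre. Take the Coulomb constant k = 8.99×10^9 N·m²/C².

E ≈ 1.27e7 V/m

Use a concentric Gaussian sphere at r = 0.188 m (r > R, so the entire charge is enclosed).
Q_enc = -49.9 μC = -4.99e-5 C.
Applying ∮E·dA = Q_enc/ε₀ with Φ = E(4πr²):
E = k|Q_enc|/r² = (8.99×10^9)(4.99e-5)/(0.188)² = 1.27×10^7 N/C.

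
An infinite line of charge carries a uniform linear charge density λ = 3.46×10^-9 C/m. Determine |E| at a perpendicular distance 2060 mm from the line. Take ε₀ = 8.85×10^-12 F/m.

30.2 V/m

Choose a coaxial cylinder of radius r = 2060 mm (arbitrary length L) as the Gaussian surface.
Q_enc = λL, so λ_enc = 3.46×10^-9 C/m.
Gauss's law: E·2πrL = λ_enc L/ε₀.
E = |λ_enc|/(2πε₀r) = (3.46e-9)/(2π·8.85×10^-12·2.06) = 30.2 N/C.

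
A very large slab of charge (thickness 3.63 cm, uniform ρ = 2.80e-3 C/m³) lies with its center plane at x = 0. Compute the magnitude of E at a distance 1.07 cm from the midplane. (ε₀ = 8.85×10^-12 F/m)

By symmetry E is perpendicular to the slab. A Gaussian pillbox from −1.07 cm to +1.07 cm (face area A) lies entirely within the slab.
Q_enc = ρ·(2x)·A and flux = 2EA, so 2EA = 2ρxA/ε₀ ⇒ E = |ρ|x/ε₀.
E = (2.80e-3)(0.0107)/(8.85×10^-12) = 3.39×10^6 N/C.

|E| ≈ 3.39×10^6 N/C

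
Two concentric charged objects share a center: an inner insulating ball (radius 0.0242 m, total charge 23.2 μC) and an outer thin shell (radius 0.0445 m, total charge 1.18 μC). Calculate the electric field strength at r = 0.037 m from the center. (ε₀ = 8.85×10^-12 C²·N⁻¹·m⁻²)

1.52e8 N/C

By spherical symmetry E is radial; choose a Gaussian sphere of radius r = 0.037 m (between the bodies, 0.0242 m < r < 0.0445 m).
Only the inner charge is enclosed; the outer shell contributes nothing inside itself. Q_enc = 23.2 μC = 2.32×10^-5 C.
By Gauss's law, ∮E·dA = E·4πr² = Q_enc/ε₀.
E = |Q_enc|/(4πε₀r²) = (2.32e-5)/(4π·8.85×10^-12·(0.037)²) = 1.52e8 N/C.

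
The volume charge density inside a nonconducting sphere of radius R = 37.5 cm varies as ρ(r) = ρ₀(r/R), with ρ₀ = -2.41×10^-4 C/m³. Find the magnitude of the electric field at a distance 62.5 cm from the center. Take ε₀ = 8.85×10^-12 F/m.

Use a concentric Gaussian sphere at r = 62.5 cm (r > R, all charge enclosed).
Q_enc = 4π ∫₀^R ρ₀(r'/R)^1 r'² dr' = 4πρ₀R³/4 = -3.993×10^-5 C.
Since E is radial and uniform over the Gaussian sphere, Φ = E·4πr² = Q_enc/ε₀.
E = |Q_enc|/(4πε₀r²) = (3.993e-5)/(4π·8.85×10^-12·(0.625)²) = 9.19×10^5 N/C.

E = 9.19×10^5 N/C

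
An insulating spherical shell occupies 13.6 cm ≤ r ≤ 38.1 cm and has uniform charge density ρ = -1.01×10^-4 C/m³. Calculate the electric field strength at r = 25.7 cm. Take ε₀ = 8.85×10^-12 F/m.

Take a concentric spherical Gaussian surface of radius r = 25.7 cm (within the shell material, 13.6 cm < r < 38.1 cm).
Only the shell between 13.6 cm and r is enclosed: Q_enc = ρ·(4π/3)(r³ − a³) = (-1.01×10^-4)·(4π/3)·((0.257)³ − (0.136)³) = -6.117×10^-6 C.
By Gauss's law, ∮E·dA = E·4πr² = Q_enc/ε₀.
E = |Q_enc|/(4πε₀r²) = (6.117×10^-6)/(4π·8.85×10^-12·(0.257)²) = 8.33e5 N/C.

E = 8.33×10^5 V/m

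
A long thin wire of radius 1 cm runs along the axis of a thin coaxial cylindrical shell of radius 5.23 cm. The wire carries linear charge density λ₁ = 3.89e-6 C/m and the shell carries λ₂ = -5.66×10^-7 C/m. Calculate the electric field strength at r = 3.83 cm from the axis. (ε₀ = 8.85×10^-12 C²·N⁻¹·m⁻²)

Take a coaxial cylindrical Gaussian surface of radius r = 3.83 cm and length L (between the conductors, 1 cm < r < 5.23 cm).
The shell at 5.23 cm lies outside the Gaussian surface, so λ_enc = λ₁ = 3.89×10^-6 C/m.
By Gauss's law (flux through the curved wall only), E·2πrL = λ_enc L/ε₀.
E = |λ_enc|/(2πε₀r) = (3.89×10^-6)/(2π·8.85×10^-12·0.0383) = 1.83×10^6 N/C.

|E| ≈ 1.83×10^6 V/m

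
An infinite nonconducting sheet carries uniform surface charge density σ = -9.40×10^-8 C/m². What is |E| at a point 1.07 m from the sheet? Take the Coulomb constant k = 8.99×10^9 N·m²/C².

|E| = 5.31×10^3 N/C

By planar symmetry E is perpendicular to the sheet and uniform; use a Gaussian pillbox with flat faces of area A on each side of the sheet.
Flux Φ = 2EA and Q_enc = σA, so 2EA = σA/ε₀ ⇒ E = |σ|/(2ε₀), independent of distance.
E = 2πk|σ| = 2π(8.99×10^9)(9.40×10^-8) = 5.31e3 N/C.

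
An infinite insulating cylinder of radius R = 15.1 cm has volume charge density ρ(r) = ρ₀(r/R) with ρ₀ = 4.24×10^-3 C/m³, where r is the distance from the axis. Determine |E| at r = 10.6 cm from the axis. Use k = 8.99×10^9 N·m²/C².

E ≈ 1.19e7 N/C

Take a coaxial cylindrical Gaussian surface of radius r = 10.6 cm and length L (r < R).
Integrating ρ over the cross-section to radius r: λ_enc = (2πρ₀/R) ∫₀^r r'^2 dr' = 2πρ₀ r^3/(3·R) = 7.004×10^-5 C/m.
Applying ∮E·dA = Q_enc/ε₀ with the end caps contributing no flux:
E = 2k|λ_enc|/r = 2(8.99×10^9)(7.004e-5)/(0.106) = 1.19×10^7 N/C.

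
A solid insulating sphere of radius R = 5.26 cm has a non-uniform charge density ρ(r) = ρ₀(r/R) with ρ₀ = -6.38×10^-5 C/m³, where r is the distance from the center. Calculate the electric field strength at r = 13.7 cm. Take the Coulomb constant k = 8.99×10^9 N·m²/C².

|E| ≈ 1.40e4 N/C

Take a concentric spherical Gaussian surface of radius r = 13.7 cm (r > R, all charge enclosed).
Q_enc = 4π ∫₀^R ρ₀(r'/R)^1 r'² dr' = 4πρ₀R³/4 = -2.917×10^-8 C.
By Gauss's law, ∮E·dA = E·4πr² = Q_enc/ε₀.
E = k|Q_enc|/r² = (8.99×10^9)(2.917e-8)/(0.137)² = 1.40×10^4 N/C.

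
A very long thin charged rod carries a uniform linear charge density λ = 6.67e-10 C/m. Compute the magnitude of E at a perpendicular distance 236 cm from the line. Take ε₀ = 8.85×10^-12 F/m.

By cylindrical symmetry E is radial; use a coaxial Gaussian cylinder of radius 236 cm and length L.
Q_enc = λL, so λ_enc = 6.67e-10 C/m.
Since E is radial and uniform over the curved surface, Φ = E·2πrL = Q_enc/ε₀ = λ_enc L/ε₀.
E = |λ_enc|/(2πε₀r) = (6.67×10^-10)/(2π·8.85×10^-12·2.36) = 5.08 N/C.

|E| = 5.08 N/C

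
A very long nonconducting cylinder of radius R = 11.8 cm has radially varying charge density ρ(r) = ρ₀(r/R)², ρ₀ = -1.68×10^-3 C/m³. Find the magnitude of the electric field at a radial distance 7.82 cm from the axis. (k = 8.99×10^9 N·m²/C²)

Choose a coaxial cylinder of radius r = 7.82 cm (arbitrary length L) as the Gaussian surface (r < R).
λ_enc = ∫₀^r ρ(r')·2πr' dr' = (2πρ₀/R²)·r^4/4 = -7.087×10^-6 C/m.
By Gauss's law (flux through the curved wall only), E·2πrL = λ_enc L/ε₀.
E = 2k|λ_enc|/r = 2(8.99×10^9)(7.087e-6)/(0.0782) = 1.63×10^6 N/C.

|E| ≈ 1.63e6 N/C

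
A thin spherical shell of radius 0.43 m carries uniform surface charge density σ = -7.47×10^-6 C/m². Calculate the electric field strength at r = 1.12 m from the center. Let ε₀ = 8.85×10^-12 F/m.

Symmetry ⇒ E = E(r) r̂. Gaussian sphere of radius r = 1.12 m (r > 0.43 m).
The entire shell is enclosed: Q_enc = σ·4πR² = (-7.47e-6)·4π·(0.43)² = -1.736e-5 C.
Applying ∮E·dA = Q_enc/ε₀ with Φ = E(4πr²):
E = |Q_enc|/(4πε₀r²) = (1.736×10^-5)/(4π·8.85×10^-12·(1.12)²) = 1.24e5 N/C.

E ≈ 1.24×10^5 N/C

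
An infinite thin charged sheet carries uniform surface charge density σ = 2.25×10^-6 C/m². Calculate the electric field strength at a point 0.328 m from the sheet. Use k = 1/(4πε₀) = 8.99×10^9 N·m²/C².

1.27×10^5 V/m

The symmetry is planar: E is normal to the sheet and the same magnitude on both sides. Take a pillbox straddling the sheet with end-cap area A.
Flux Φ = 2EA and Q_enc = σA, so 2EA = σA/ε₀ ⇒ E = |σ|/(2ε₀), independent of distance.
E = 2πk|σ| = 2π(8.99×10^9)(2.25×10^-6) = 1.27×10^5 N/C.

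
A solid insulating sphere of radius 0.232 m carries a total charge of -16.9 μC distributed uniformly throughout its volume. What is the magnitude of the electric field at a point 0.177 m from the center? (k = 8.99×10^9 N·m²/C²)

|E| = 2.15×10^6 V/m

Symmetry ⇒ E = E(r) r̂. Gaussian sphere of radius r = 0.177 m (r < R).
Only the charge within r is enclosed: Q_enc = Q·(r/R)³ = (-16.9 μC)·(0.177 m/0.232 m)³ = -7.505×10^-6 C.
By Gauss's law, ∮E·dA = E·4πr² = Q_enc/ε₀.
E = k|Q_enc|/r² = (8.99×10^9)(7.505×10^-6)/(0.177)² = 2.15×10^6 N/C.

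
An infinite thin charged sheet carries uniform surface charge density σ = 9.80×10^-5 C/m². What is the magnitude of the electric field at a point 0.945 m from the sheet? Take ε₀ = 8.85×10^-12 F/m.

5.54×10^6 V/m

The symmetry is planar: E is normal to the sheet and the same magnitude on both sides. Take a pillbox straddling the sheet with end-cap area A.
Only the two end caps contribute flux: Φ = 2EA. With Q_enc = σA, Gauss's law gives E = |σ|/(2ε₀).
E = |σ|/(2ε₀) = (9.80×10^-5)/(2·8.85×10^-12) = 5.54×10^6 N/C.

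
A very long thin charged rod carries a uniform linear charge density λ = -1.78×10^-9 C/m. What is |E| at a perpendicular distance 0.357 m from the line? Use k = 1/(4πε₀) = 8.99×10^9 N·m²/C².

89.6 N/C

Choose a coaxial cylinder of radius r = 0.357 m (arbitrary length L) as the Gaussian surface.
Q_enc = λL, so λ_enc = -1.78e-9 C/m.
Since E is radial and uniform over the curved surface, Φ = E·2πrL = Q_enc/ε₀ = λ_enc L/ε₀.
E = 2k|λ_enc|/r = 2(8.99×10^9)(1.78e-9)/(0.357) = 89.6 N/C.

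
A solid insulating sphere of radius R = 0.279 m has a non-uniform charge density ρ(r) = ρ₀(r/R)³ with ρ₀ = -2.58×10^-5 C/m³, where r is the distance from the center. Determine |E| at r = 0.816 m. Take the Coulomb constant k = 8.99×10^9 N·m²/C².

E = 1.58e4 N/C

Use a concentric Gaussian sphere at r = 0.816 m (r > R, all charge enclosed).
Q_enc = 4π ∫₀^R ρ₀(r'/R)^3 r'² dr' = 4πρ₀R³/6 = -1.174e-6 C.
By Gauss's law, ∮E·dA = E·4πr² = Q_enc/ε₀.
E = k|Q_enc|/r² = (8.99×10^9)(1.174×10^-6)/(0.816)² = 1.58×10^4 N/C.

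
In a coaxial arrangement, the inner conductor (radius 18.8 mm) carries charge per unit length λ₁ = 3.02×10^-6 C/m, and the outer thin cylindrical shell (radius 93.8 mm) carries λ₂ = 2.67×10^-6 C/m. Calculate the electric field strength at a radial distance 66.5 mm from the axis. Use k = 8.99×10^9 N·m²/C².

E = 8.17e5 N/C

Coaxial Gaussian cylinder, radius r = 66.5 mm, length L (between the conductors, 18.8 mm < r < 93.8 mm).
The shell at 93.8 mm lies outside the Gaussian surface, so λ_enc = λ₁ = 3.02e-6 C/m.
Since E is radial and uniform over the curved surface, Φ = E·2πrL = Q_enc/ε₀ = λ_enc L/ε₀.
E = 2k|λ_enc|/r = 2(8.99×10^9)(3.02×10^-6)/(0.0665) = 8.17×10^5 N/C.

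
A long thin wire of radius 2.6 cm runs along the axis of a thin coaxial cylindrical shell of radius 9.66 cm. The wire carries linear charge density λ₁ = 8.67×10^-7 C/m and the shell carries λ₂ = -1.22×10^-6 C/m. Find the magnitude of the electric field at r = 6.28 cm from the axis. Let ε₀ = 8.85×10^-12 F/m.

By cylindrical symmetry E is radial; use a coaxial Gaussian cylinder of radius 6.28 cm and length L (between the conductors, 2.6 cm < r < 9.66 cm).
Only the inner wire is enclosed; the outer shell contributes nothing inside itself. λ_enc = λ₁ = 8.67e-7 C/m.
Since E is radial and uniform over the curved surface, Φ = E·2πrL = Q_enc/ε₀ = λ_enc L/ε₀.
E = |λ_enc|/(2πε₀r) = (8.67×10^-7)/(2π·8.85×10^-12·0.0628) = 2.48×10^5 N/C.

|E| = 2.48×10^5 V/m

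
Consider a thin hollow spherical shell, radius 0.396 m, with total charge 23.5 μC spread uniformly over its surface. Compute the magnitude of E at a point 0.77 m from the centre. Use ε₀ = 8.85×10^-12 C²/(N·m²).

|E| ≈ 3.56×10^5 V/m

By spherical symmetry E is radial; choose a Gaussian sphere of radius r = 0.77 m (r > 0.396 m).
The entire shell is enclosed: Q_enc = 2.35e-5 C.
By Gauss's law, ∮E·dA = E·4πr² = Q_enc/ε₀.
E = |Q_enc|/(4πε₀r²) = (2.35e-5)/(4π·8.85×10^-12·(0.77)²) = 3.56e5 N/C.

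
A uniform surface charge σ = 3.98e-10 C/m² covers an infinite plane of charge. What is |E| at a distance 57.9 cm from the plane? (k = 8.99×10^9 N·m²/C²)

By planar symmetry E is perpendicular to the sheet and uniform; use a Gaussian pillbox with flat faces of area A on each side of the sheet.
Flux Φ = 2EA and Q_enc = σA, so 2EA = σA/ε₀ ⇒ E = |σ|/(2ε₀), independent of distance.
E = 2πk|σ| = 2π(8.99×10^9)(3.98×10^-10) = 22.5 N/C.

22.5 V/m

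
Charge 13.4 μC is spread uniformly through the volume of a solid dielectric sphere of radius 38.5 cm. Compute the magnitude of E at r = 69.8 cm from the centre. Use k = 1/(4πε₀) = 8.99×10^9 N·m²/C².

Symmetry ⇒ E = E(r) r̂. Gaussian sphere of radius r = 69.8 cm (r > R, so the entire charge is enclosed).
Q_enc = 13.4 μC = 1.34e-5 C.
Applying ∮E·dA = Q_enc/ε₀ with Φ = E(4πr²):
E = k|Q_enc|/r² = (8.99×10^9)(1.34e-5)/(0.698)² = 2.47e5 N/C.

|E| = 2.47×10^5 V/m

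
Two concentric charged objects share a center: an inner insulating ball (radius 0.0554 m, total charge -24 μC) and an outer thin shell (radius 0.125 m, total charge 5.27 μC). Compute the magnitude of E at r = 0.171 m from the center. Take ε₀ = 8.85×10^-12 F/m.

|E| = 5.76×10^6 N/C

Take a concentric spherical Gaussian surface of radius r = 0.171 m (r > 0.125 m, enclosing both).
Q_enc = (-24 μC) + (5.27 μC) = -1.873×10^-5 C.
Applying ∮E·dA = Q_enc/ε₀ with Φ = E(4πr²):
E = |Q_enc|/(4πε₀r²) = (1.873×10^-5)/(4π·8.85×10^-12·(0.171)²) = 5.76×10^6 N/C.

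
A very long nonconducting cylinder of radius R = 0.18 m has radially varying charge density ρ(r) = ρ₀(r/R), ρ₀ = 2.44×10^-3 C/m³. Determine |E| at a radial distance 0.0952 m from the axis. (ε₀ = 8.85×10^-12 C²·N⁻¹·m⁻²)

Coaxial Gaussian cylinder, radius r = 0.0952 m, length L (r < R).
λ_enc = ∫₀^r ρ(r')·2πr' dr' = (2πρ₀/R)·r^3/3 = 2.45e-5 C/m.
Since E is radial and uniform over the curved surface, Φ = E·2πrL = Q_enc/ε₀ = λ_enc L/ε₀.
E = |λ_enc|/(2πε₀r) = (2.45×10^-5)/(2π·8.85×10^-12·0.0952) = 4.63×10^6 N/C.

|E| = 4.63e6 V/m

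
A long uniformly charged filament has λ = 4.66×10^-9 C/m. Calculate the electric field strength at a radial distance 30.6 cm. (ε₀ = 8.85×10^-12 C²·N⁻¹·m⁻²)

Coaxial Gaussian cylinder, radius r = 30.6 cm, length L.
Q_enc = λL, so λ_enc = 4.66×10^-9 C/m.
By Gauss's law (flux through the curved wall only), E·2πrL = λ_enc L/ε₀.
E = |λ_enc|/(2πε₀r) = (4.66×10^-9)/(2π·8.85×10^-12·0.306) = 274 N/C.

|E| ≈ 274 V/m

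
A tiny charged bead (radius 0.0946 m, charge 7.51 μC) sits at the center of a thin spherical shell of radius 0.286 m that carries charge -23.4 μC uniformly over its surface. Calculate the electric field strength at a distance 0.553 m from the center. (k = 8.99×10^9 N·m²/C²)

Symmetry ⇒ E = E(r) r̂. Gaussian sphere of radius r = 0.553 m (r > 0.286 m, enclosing both).
Q_enc = (7.51 μC) + (-23.4 μC) = -1.589×10^-5 C.
Since E is radial and uniform over the Gaussian sphere, Φ = E·4πr² = Q_enc/ε₀.
E = k|Q_enc|/r² = (8.99×10^9)(1.589×10^-5)/(0.553)² = 4.67×10^5 N/C.

E ≈ 4.67e5 N/C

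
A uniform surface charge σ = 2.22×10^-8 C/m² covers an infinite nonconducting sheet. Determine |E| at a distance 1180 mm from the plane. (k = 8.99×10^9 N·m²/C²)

E ≈ 1.25e3 N/C

The symmetry is planar: E is normal to the sheet and the same magnitude on both sides. Take a pillbox straddling the sheet with end-cap area A.
Only the two end caps contribute flux: Φ = 2EA. With Q_enc = σA, Gauss's law gives E = |σ|/(2ε₀).
E = 2πk|σ| = 2π(8.99×10^9)(2.22e-8) = 1.25×10^3 N/C.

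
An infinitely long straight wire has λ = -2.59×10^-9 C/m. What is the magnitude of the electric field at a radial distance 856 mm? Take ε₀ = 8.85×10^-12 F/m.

Choose a coaxial cylinder of radius r = 856 mm (arbitrary length L) as the Gaussian surface.
Q_enc = λL, so λ_enc = -2.59×10^-9 C/m.
By Gauss's law (flux through the curved wall only), E·2πrL = λ_enc L/ε₀.
E = |λ_enc|/(2πε₀r) = (2.59×10^-9)/(2π·8.85×10^-12·0.856) = 54.4 N/C.

54.4 N/C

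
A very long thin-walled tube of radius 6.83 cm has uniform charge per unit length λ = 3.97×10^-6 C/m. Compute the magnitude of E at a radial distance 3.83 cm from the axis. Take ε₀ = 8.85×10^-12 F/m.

By cylindrical symmetry E is radial; use a coaxial Gaussian cylinder of radius 3.83 cm and length L (r < 6.83 cm, inside the shell).
All the surface charge lies outside this cylinder: Q_enc = 0, hence E = 0.

E = 0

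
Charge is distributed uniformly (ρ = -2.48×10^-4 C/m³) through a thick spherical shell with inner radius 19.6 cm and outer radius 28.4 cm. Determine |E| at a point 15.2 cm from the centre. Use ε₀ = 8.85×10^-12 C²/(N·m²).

By spherical symmetry E is radial; choose a Gaussian sphere of radius r = 15.2 cm (r < 19.6 cm, inside the empty cavity).
Q_enc = 0 (all charge lies at larger r); Gauss's law gives E = 0.

E = 0 (no enclosed charge)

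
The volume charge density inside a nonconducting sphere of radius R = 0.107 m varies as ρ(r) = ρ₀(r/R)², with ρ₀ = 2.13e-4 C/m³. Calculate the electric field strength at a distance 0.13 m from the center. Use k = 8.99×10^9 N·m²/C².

Use a concentric Gaussian sphere at r = 0.13 m (r > R, all charge enclosed).
Q_enc = 4π ∫₀^R ρ₀(r'/R)^2 r'² dr' = 4πρ₀R³/5 = 6.558×10^-7 C.
Gauss's law: E·4πr² = Q_enc/ε₀.
E = k|Q_enc|/r² = (8.99×10^9)(6.558×10^-7)/(0.13)² = 3.49×10^5 N/C.

|E| ≈ 3.49e5 N/C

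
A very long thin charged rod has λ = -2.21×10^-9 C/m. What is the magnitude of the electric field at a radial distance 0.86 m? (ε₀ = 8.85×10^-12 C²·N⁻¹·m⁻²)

46.2 V/m

By cylindrical symmetry E is radial; use a coaxial Gaussian cylinder of radius 0.86 m and length L.
Q_enc = λL, so λ_enc = -2.21×10^-9 C/m.
Gauss's law: E·2πrL = λ_enc L/ε₀.
E = |λ_enc|/(2πε₀r) = (2.21×10^-9)/(2π·8.85×10^-12·0.86) = 46.2 N/C.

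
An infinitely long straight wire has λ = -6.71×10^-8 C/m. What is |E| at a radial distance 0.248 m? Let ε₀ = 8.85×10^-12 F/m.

Coaxial Gaussian cylinder, radius r = 0.248 m, length L.
Q_enc = λL, so λ_enc = -6.71×10^-8 C/m.
Gauss's law: E·2πrL = λ_enc L/ε₀.
E = |λ_enc|/(2πε₀r) = (6.71×10^-8)/(2π·8.85×10^-12·0.248) = 4.87e3 N/C.

E = 4.87e3 N/C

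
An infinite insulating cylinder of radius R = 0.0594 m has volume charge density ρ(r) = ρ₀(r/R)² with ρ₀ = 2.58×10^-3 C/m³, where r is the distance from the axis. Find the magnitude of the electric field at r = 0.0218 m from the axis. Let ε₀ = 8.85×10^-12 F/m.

Choose a coaxial cylinder of radius r = 0.0218 m (arbitrary length L) as the Gaussian surface (r < R).
Integrating ρ over the cross-section to radius r: λ_enc = (2πρ₀/R²) ∫₀^r r'^3 dr' = 2πρ₀ r^4/(4·R²) = 2.594e-7 C/m.
Gauss's law: E·2πrL = λ_enc L/ε₀.
E = |λ_enc|/(2πε₀r) = (2.594×10^-7)/(2π·8.85×10^-12·0.0218) = 2.14×10^5 N/C.

E = 2.14×10^5 V/m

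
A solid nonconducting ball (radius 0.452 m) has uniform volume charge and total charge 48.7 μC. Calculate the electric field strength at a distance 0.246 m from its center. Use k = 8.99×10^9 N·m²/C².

Take a concentric spherical Gaussian surface of radius r = 0.246 m (r < R).
Only the charge within r is enclosed: Q_enc = Q·(r/R)³ = (48.7 μC)·(0.246 m/0.452 m)³ = 7.851e-6 C.
Applying ∮E·dA = Q_enc/ε₀ with Φ = E(4πr²):
E = k|Q_enc|/r² = (8.99×10^9)(7.851×10^-6)/(0.246)² = 1.17×10^6 N/C.

|E| = 1.17×10^6 N/C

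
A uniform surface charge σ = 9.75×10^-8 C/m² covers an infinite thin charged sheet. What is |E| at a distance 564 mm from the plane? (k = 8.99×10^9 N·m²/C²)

Choose a cylindrical pillbox piercing the sheet, end faces (area A) parallel to it.
Only the two end caps contribute flux: Φ = 2EA. With Q_enc = σA, Gauss's law gives E = |σ|/(2ε₀).
E = 2πk|σ| = 2π(8.99×10^9)(9.75×10^-8) = 5.51×10^3 N/C.

E = 5.51×10^3 N/C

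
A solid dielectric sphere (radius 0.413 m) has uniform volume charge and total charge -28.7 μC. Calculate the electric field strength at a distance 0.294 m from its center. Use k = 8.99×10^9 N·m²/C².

Use a concentric Gaussian sphere at r = 0.294 m (r < R).
For a uniform sphere the enclosed fraction is (r/R)³, so Q_enc = (-28.7 μC)(0.294/0.413)³ = -1.035e-5 C.
Since E is radial and uniform over the Gaussian sphere, Φ = E·4πr² = Q_enc/ε₀.
E = k|Q_enc|/r² = (8.99×10^9)(1.035×10^-5)/(0.294)² = 1.08×10^6 N/C.

|E| = 1.08×10^6 N/C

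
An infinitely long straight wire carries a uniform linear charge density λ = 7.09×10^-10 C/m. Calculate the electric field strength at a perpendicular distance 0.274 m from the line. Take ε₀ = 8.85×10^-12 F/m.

By cylindrical symmetry E is radial; use a coaxial Gaussian cylinder of radius 0.274 m and length L.
Q_enc = λL, so λ_enc = 7.09×10^-10 C/m.
By Gauss's law (flux through the curved wall only), E·2πrL = λ_enc L/ε₀.
E = |λ_enc|/(2πε₀r) = (7.09e-10)/(2π·8.85×10^-12·0.274) = 46.5 N/C.

E = 46.5 N/C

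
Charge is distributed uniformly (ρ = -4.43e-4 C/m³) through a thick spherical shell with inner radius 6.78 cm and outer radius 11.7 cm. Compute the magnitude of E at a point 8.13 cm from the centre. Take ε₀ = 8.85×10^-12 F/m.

5.70e5 N/C

Take a concentric spherical Gaussian surface of radius r = 8.13 cm (within the shell material, 6.78 cm < r < 11.7 cm).
Only the shell between 6.78 cm and r is enclosed: Q_enc = ρ·(4π/3)(r³ − a³) = (-4.43×10^-4)·(4π/3)·((0.0813)³ − (0.0678)³) = -4.188×10^-7 C.
By Gauss's law, ∮E·dA = E·4πr² = Q_enc/ε₀.
E = |Q_enc|/(4πε₀r²) = (4.188e-7)/(4π·8.85×10^-12·(0.0813)²) = 5.70×10^5 N/C.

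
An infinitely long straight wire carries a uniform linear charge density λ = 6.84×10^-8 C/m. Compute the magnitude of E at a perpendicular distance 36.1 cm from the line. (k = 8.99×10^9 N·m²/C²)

3.41e3 N/C

Take a coaxial cylindrical Gaussian surface of radius r = 36.1 cm and length L.
Q_enc = λL, so λ_enc = 6.84e-8 C/m.
Applying ∮E·dA = Q_enc/ε₀ with the end caps contributing no flux:
E = 2k|λ_enc|/r = 2(8.99×10^9)(6.84e-8)/(0.361) = 3.41×10^3 N/C.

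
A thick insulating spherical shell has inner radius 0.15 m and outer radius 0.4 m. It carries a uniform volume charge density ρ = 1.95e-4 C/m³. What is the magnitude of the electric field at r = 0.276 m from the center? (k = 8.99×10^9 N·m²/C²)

|E| ≈ 1.70×10^6 V/m

Take a concentric spherical Gaussian surface of radius r = 0.276 m (within the shell material, 0.15 m < r < 0.4 m).
Only the shell between 0.15 m and r is enclosed: Q_enc = ρ·(4π/3)(r³ − a³) = (1.95×10^-4)·(4π/3)·((0.276)³ − (0.15)³) = 1.442e-5 C.
By Gauss's law, ∮E·dA = E·4πr² = Q_enc/ε₀.
E = k|Q_enc|/r² = (8.99×10^9)(1.442×10^-5)/(0.276)² = 1.70×10^6 N/C.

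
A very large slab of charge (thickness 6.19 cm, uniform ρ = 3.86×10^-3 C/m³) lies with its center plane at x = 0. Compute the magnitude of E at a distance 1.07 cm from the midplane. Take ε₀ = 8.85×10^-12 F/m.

By symmetry E is perpendicular to the slab. A Gaussian pillbox from −1.07 cm to +1.07 cm (face area A) lies entirely within the slab.
Q_enc = ρ·(2x)·A and flux = 2EA, so 2EA = 2ρxA/ε₀ ⇒ E = |ρ|x/ε₀.
E = (3.86×10^-3)(0.0107)/(8.85×10^-12) = 4.67×10^6 N/C.

|E| = 4.67×10^6 N/C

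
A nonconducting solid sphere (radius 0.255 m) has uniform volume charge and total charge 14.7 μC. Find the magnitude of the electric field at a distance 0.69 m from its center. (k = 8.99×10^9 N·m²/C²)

|E| = 2.78e5 N/C

Use a concentric Gaussian sphere at r = 0.69 m (r > R, so the entire charge is enclosed).
Q_enc = 14.7 μC = 1.47e-5 C.
Since E is radial and uniform over the Gaussian sphere, Φ = E·4πr² = Q_enc/ε₀.
E = k|Q_enc|/r² = (8.99×10^9)(1.47×10^-5)/(0.69)² = 2.78×10^5 N/C.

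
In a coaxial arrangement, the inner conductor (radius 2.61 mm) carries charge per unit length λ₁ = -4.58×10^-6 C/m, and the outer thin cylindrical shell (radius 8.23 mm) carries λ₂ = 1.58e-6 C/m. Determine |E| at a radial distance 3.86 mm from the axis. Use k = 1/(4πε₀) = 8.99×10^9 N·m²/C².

|E| = 2.13×10^7 V/m

Choose a coaxial cylinder of radius r = 3.86 mm (arbitrary length L) as the Gaussian surface (between the conductors, 2.61 mm < r < 8.23 mm).
The shell at 8.23 mm lies outside the Gaussian surface, so λ_enc = λ₁ = -4.58×10^-6 C/m.
Since E is radial and uniform over the curved surface, Φ = E·2πrL = Q_enc/ε₀ = λ_enc L/ε₀.
E = 2k|λ_enc|/r = 2(8.99×10^9)(4.58×10^-6)/(0.00386) = 2.13×10^7 N/C.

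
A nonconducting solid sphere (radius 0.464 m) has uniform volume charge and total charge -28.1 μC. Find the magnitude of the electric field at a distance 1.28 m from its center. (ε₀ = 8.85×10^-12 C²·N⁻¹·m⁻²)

E ≈ 1.54×10^5 N/C

Symmetry ⇒ E = E(r) r̂. Gaussian sphere of radius r = 1.28 m (r > R, so the entire charge is enclosed).
Q_enc = -28.1 μC = -2.81×10^-5 C.
Since E is radial and uniform over the Gaussian sphere, Φ = E·4πr² = Q_enc/ε₀.
E = |Q_enc|/(4πε₀r²) = (2.81×10^-5)/(4π·8.85×10^-12·(1.28)²) = 1.54e5 N/C.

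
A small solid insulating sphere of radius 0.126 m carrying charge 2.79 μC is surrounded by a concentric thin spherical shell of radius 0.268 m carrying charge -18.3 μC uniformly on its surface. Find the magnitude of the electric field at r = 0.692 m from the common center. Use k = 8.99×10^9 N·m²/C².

Use a concentric Gaussian sphere at r = 0.692 m (r > 0.268 m, enclosing both).
Q_enc = (2.79 μC) + (-18.3 μC) = -1.551×10^-5 C.
Applying ∮E·dA = Q_enc/ε₀ with Φ = E(4πr²):
E = k|Q_enc|/r² = (8.99×10^9)(1.551×10^-5)/(0.692)² = 2.91×10^5 N/C.

2.91×10^5 N/C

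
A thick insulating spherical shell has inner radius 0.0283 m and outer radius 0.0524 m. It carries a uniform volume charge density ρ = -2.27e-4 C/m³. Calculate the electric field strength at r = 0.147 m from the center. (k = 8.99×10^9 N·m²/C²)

By spherical symmetry E is radial; choose a Gaussian sphere of radius r = 0.147 m (r > 0.0524 m, enclosing the whole shell).
Q_enc = ρ·(4π/3)(b³ − a³) = (-2.27×10^-4)·(4π/3)·((0.0524)³ − (0.0283)³) = -1.153×10^-7 C.
Since E is radial and uniform over the Gaussian sphere, Φ = E·4πr² = Q_enc/ε₀.
E = k|Q_enc|/r² = (8.99×10^9)(1.153×10^-7)/(0.147)² = 4.79×10^4 N/C.

4.79e4 N/C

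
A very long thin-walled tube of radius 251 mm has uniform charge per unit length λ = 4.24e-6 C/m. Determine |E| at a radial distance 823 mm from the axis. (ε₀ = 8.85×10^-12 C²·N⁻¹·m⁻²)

E ≈ 9.26e4 V/m

Coaxial Gaussian cylinder, radius r = 823 mm, length L (r > 251 mm).
The full line charge is enclosed: λ_enc = 4.24×10^-6 C/m.
Since E is radial and uniform over the curved surface, Φ = E·2πrL = Q_enc/ε₀ = λ_enc L/ε₀.
E = |λ_enc|/(2πε₀r) = (4.24×10^-6)/(2π·8.85×10^-12·0.823) = 9.26e4 N/C.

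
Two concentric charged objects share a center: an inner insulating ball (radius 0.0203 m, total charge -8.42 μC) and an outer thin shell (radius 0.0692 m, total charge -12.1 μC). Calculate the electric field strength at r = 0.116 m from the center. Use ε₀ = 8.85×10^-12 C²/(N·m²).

Use a concentric Gaussian sphere at r = 0.116 m (r > 0.0692 m, enclosing both).
Q_enc = (-8.42 μC) + (-12.1 μC) = -2.052e-5 C.
Applying ∮E·dA = Q_enc/ε₀ with Φ = E(4πr²):
E = |Q_enc|/(4πε₀r²) = (2.052×10^-5)/(4π·8.85×10^-12·(0.116)²) = 1.37e7 N/C.

|E| = 1.37×10^7 N/C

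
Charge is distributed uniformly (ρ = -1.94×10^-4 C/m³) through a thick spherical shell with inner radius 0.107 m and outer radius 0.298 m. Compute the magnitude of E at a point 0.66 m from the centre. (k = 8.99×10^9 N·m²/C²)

|E| = 4.23e5 N/C

By spherical symmetry E is radial; choose a Gaussian sphere of radius r = 0.66 m (r > 0.298 m, enclosing the whole shell).
Q_enc = ρ·(4π/3)(b³ − a³) = (-1.94×10^-4)·(4π/3)·((0.298)³ − (0.107)³) = -2.051×10^-5 C.
Since E is radial and uniform over the Gaussian sphere, Φ = E·4πr² = Q_enc/ε₀.
E = k|Q_enc|/r² = (8.99×10^9)(2.051×10^-5)/(0.66)² = 4.23×10^5 N/C.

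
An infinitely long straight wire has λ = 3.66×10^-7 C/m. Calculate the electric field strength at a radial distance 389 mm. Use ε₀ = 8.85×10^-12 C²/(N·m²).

By cylindrical symmetry E is radial; use a coaxial Gaussian cylinder of radius 389 mm and length L.
Q_enc = λL, so λ_enc = 3.66×10^-7 C/m.
Since E is radial and uniform over the curved surface, Φ = E·2πrL = Q_enc/ε₀ = λ_enc L/ε₀.
E = |λ_enc|/(2πε₀r) = (3.66e-7)/(2π·8.85×10^-12·0.389) = 1.69×10^4 N/C.

|E| ≈ 1.69×10^4 N/C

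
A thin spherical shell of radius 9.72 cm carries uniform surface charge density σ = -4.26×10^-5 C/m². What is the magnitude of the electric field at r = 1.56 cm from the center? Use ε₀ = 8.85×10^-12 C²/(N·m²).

Use a concentric Gaussian sphere at r = 1.56 cm (inside the shell, r < 9.72 cm).
All the charge is outside the Gaussian surface: Q_enc = 0, hence E = 0 everywhere inside the shell.

E = 0 (no enclosed charge)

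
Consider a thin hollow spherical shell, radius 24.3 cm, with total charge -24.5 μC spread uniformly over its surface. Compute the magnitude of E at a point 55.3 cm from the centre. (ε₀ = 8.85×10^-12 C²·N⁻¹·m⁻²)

Symmetry ⇒ E = E(r) r̂. Gaussian sphere of radius r = 55.3 cm (r > 24.3 cm).
The entire shell is enclosed: Q_enc = -2.45×10^-5 C.
By Gauss's law, ∮E·dA = E·4πr² = Q_enc/ε₀.
E = |Q_enc|/(4πε₀r²) = (2.45×10^-5)/(4π·8.85×10^-12·(0.553)²) = 7.20e5 N/C.

|E| = 7.20×10^5 V/m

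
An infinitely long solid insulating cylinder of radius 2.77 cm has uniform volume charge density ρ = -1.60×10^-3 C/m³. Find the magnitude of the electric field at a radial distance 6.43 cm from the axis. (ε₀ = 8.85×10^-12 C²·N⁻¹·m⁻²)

1.08e6 V/m

Take a coaxial cylindrical Gaussian surface of radius r = 6.43 cm and length L (r > 2.77 cm, full cross-section enclosed).
λ_enc = ρ·πR² = (-1.60e-3)π(0.0277)² = -3.857×10^-6 C/m.
By Gauss's law (flux through the curved wall only), E·2πrL = λ_enc L/ε₀.
E = |λ_enc|/(2πε₀r) = (3.857×10^-6)/(2π·8.85×10^-12·0.0643) = 1.08×10^6 N/C.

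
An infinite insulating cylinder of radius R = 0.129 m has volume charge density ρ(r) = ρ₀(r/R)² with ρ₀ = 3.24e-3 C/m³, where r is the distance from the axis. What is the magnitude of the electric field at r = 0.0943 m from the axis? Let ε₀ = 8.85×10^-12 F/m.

|E| = 4.61×10^6 N/C

Take a coaxial cylindrical Gaussian surface of radius r = 0.0943 m and length L (r < R).
Integrating ρ over the cross-section to radius r: λ_enc = (2πρ₀/R²) ∫₀^r r'^3 dr' = 2πρ₀ r^4/(4·R²) = 2.418×10^-5 C/m.
Applying ∮E·dA = Q_enc/ε₀ with the end caps contributing no flux:
E = |λ_enc|/(2πε₀r) = (2.418×10^-5)/(2π·8.85×10^-12·0.0943) = 4.61×10^6 N/C.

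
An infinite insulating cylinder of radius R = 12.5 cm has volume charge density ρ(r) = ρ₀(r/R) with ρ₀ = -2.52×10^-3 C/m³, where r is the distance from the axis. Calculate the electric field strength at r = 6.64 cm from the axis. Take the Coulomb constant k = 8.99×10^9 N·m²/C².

Coaxial Gaussian cylinder, radius r = 6.64 cm, length L (r < R).
λ_enc = ∫₀^r ρ(r')·2πr' dr' = (2πρ₀/R)·r^3/3 = -1.236e-5 C/m.
Since E is radial and uniform over the curved surface, Φ = E·2πrL = Q_enc/ε₀ = λ_enc L/ε₀.
E = 2k|λ_enc|/r = 2(8.99×10^9)(1.236×10^-5)/(0.0664) = 3.35×10^6 N/C.

|E| ≈ 3.35×10^6 V/m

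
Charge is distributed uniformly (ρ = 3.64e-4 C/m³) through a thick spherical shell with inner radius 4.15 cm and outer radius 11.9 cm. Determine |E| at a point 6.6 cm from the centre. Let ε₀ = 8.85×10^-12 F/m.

|E| ≈ 6.80e5 N/C

Use a concentric Gaussian sphere at r = 6.6 cm (within the shell material, 4.15 cm < r < 11.9 cm).
Only the shell between 4.15 cm and r is enclosed: Q_enc = ρ·(4π/3)(r³ − a³) = (3.64e-4)·(4π/3)·((0.066)³ − (0.0415)³) = 3.294×10^-7 C.
Since E is radial and uniform over the Gaussian sphere, Φ = E·4πr² = Q_enc/ε₀.
E = |Q_enc|/(4πε₀r²) = (3.294×10^-7)/(4π·8.85×10^-12·(0.066)²) = 6.80×10^5 N/C.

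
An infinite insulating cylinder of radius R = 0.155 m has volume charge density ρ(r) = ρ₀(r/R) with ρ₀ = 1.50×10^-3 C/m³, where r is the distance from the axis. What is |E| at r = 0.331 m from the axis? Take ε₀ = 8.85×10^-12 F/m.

E ≈ 4.10×10^6 N/C

Choose a coaxial cylinder of radius r = 0.331 m (arbitrary length L) as the Gaussian surface (r > R, full charge per length enclosed).
λ_enc = 2π ∫₀^R ρ₀(r'/R)^1 r' dr' = 2πρ₀R²/3 = 7.548×10^-5 C/m.
By Gauss's law (flux through the curved wall only), E·2πrL = λ_enc L/ε₀.
E = |λ_enc|/(2πε₀r) = (7.548×10^-5)/(2π·8.85×10^-12·0.331) = 4.10×10^6 N/C.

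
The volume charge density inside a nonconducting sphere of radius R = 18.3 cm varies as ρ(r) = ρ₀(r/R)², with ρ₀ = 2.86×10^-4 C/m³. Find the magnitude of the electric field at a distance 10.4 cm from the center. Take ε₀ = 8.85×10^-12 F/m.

Take a concentric spherical Gaussian surface of radius r = 10.4 cm (r < R).
Q_enc = ∫₀^r ρ(r')·4πr'² dr' = (4πρ₀/R²) ∫₀^r r'^4 dr' = 4πρ₀ r^5/(5·R²) = 2.611×10^-7 C.
Applying ∮E·dA = Q_enc/ε₀ with Φ = E(4πr²):
E = |Q_enc|/(4πε₀r²) = (2.611e-7)/(4π·8.85×10^-12·(0.104)²) = 2.17×10^5 N/C.

|E| = 2.17×10^5 N/C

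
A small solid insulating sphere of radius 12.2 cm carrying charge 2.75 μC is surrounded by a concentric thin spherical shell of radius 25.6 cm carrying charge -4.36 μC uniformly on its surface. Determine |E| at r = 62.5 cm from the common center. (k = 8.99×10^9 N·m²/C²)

Use a concentric Gaussian sphere at r = 62.5 cm (r > 25.6 cm, enclosing both).
Q_enc = (2.75 μC) + (-4.36 μC) = -1.61e-6 C.
By Gauss's law, ∮E·dA = E·4πr² = Q_enc/ε₀.
E = k|Q_enc|/r² = (8.99×10^9)(1.61×10^-6)/(0.625)² = 3.71×10^4 N/C.

E ≈ 3.71×10^4 N/C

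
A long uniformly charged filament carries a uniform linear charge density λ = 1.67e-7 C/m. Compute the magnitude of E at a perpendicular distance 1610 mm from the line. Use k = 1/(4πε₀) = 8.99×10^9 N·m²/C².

Take a coaxial cylindrical Gaussian surface of radius r = 1610 mm and length L.
Q_enc = λL, so λ_enc = 1.67×10^-7 C/m.
By Gauss's law (flux through the curved wall only), E·2πrL = λ_enc L/ε₀.
E = 2k|λ_enc|/r = 2(8.99×10^9)(1.67×10^-7)/(1.61) = 1.87×10^3 N/C.

1.87e3 V/m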